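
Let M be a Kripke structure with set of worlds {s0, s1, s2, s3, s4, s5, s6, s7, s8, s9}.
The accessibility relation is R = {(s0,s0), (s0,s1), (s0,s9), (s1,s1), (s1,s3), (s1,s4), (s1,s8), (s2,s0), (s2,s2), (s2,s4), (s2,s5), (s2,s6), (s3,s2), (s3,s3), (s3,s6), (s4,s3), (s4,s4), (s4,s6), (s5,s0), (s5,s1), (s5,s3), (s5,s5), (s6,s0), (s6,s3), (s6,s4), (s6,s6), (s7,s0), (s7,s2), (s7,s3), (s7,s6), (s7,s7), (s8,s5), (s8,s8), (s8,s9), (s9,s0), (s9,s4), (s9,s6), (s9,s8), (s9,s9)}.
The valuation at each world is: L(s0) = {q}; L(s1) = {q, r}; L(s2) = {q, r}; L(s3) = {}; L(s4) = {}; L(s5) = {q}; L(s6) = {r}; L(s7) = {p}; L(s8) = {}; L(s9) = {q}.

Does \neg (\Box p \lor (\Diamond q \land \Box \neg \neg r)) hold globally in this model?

Let φ = \neg (\Box p \lor (\Diamond q \land \Box \neg \neg r)). Evaluate φ at each world:
  s0 (successors {s0, s1, s9}): φ is true.
  s1 (successors {s1, s3, s4, s8}): φ is true.
  s2 (successors {s0, s2, s4, s5, s6}): φ is true.
  s3 (successors {s2, s3, s6}): φ is true.
  s4 (successors {s3, s4, s6}): φ is true.
  s5 (successors {s0, s1, s3, s5}): φ is true.
  s6 (successors {s0, s3, s4, s6}): φ is true.
  s7 (successors {s0, s2, s3, s6, s7}): φ is true.
  s8 (successors {s5, s8, s9}): φ is true.
  s9 (successors {s0, s4, s6, s8, s9}): φ is true.
For instance, at s1:
  At s1: \Box p \lor (\Diamond q \land \Box \neg \neg r) is false, so \neg (\Box p \lor (\Diamond q \land \Box \neg \neg r)) is true.
    At s1: \Box p is false, \Diamond q \land \Box \neg \neg r is false, so \Box p \lor (\Diamond q \land \Box \neg \neg r) is false.
      At s1: \Box p requires p at every successor {s1, s3, s4, s8}.
        p fails at s1, so \Box p is false at s1.
      At s1: \Diamond q is true, \Box \neg \neg r is false, so \Diamond q \land \Box \neg \neg r is false.

Yes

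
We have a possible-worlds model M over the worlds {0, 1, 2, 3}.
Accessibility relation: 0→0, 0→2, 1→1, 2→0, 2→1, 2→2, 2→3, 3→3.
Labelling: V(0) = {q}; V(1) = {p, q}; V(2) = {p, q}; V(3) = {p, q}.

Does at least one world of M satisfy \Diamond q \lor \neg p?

Recall that \Diamond ψ holds at a world iff ψ holds at some accessible world.
Let φ = \Diamond q \lor \neg p. Evaluate φ at each world:
  0 (successors {0, 2}): φ is true.
  1 (successors {1}): φ is true.
  2 (successors {0, 1, 2, 3}): φ is true.
  3 (successors {3}): φ is true.
Detail at 0 (witness):
  At 0: \Diamond q is true, \neg p is true, so \Diamond q \lor \neg p is true.
    At 0: \Diamond q requires q at some successor in {0, 2}.
      q holds at 0, so \Diamond q is true at 0.

Yes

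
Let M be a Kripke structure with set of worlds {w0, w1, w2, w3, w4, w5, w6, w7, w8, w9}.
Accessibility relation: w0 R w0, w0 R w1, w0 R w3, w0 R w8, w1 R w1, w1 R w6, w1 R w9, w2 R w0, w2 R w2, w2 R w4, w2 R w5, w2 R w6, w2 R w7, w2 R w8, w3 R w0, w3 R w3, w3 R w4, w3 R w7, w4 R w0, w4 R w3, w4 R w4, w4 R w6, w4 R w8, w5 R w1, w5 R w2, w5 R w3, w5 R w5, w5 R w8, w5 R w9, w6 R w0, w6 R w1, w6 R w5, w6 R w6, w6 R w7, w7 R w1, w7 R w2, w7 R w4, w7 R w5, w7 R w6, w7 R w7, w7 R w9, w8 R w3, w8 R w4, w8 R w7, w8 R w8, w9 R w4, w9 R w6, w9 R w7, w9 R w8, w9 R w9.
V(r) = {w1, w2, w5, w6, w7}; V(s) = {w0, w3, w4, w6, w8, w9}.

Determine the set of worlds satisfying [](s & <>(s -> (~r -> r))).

Let φ = [](s & <>(s -> (~r -> r))). Evaluate φ at each world:
  w0 (successors {w0, w1, w3, w8}): φ is false.
  w1 (successors {w1, w6, w9}): φ is false.
  w2 (successors {w0, w2, w4, w5, w6, w7, w8}): φ is false.
  w3 (successors {w0, w3, w4, w7}): φ is false.
  w4 (successors {w0, w3, w4, w6, w8}): φ is true.
  w5 (successors {w1, w2, w3, w5, w8, w9}): φ is false.
  w6 (successors {w0, w1, w5, w6, w7}): φ is false.
  w7 (successors {w1, w2, w4, w5, w6, w7, w9}): φ is false.
  w8 (successors {w3, w4, w7, w8}): φ is false.
  w9 (successors {w4, w6, w7, w8, w9}): φ is false.
For instance, at w2:
  At w2: [](s & <>(s -> (~r -> r))) requires s & <>(s -> (~r -> r)) at every successor {w0, w2, w4, w5, w6, w7, w8}.
    s & <>(s -> (~r -> r)) fails at w2, so [](s & <>(s -> (~r -> r))) is false at w2.
      At w2: s is false, <>(s -> (~r -> r)) is true, so s & <>(s -> (~r -> r)) is false.
Satisfying worlds: {w4}

w4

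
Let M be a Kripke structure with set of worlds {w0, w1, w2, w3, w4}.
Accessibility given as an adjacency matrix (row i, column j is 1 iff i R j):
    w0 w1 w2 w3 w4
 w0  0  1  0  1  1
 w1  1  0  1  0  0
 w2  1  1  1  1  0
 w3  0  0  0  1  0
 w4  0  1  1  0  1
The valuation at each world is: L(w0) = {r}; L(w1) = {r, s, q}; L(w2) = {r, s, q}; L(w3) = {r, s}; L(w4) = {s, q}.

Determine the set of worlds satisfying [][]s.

Let φ = [][]s. Evaluate φ at each world:
  w0 (successors {w1, w3, w4}): φ is false.
  w1 (successors {w0, w2}): φ is false.
  w2 (successors {w0, w1, w2, w3}): φ is false.
  w3 (successors {w3}): φ is true.
  w4 (successors {w1, w2, w4}): φ is false.
For instance, at w0:
  At w0: [][]s requires []s at every successor {w1, w3, w4}.
    []s fails at w1, so [][]s is false at w0.
      At w1: []s requires s at every successor {w0, w2}.
        s fails at w0, so []s is false at w1.
Satisfying worlds: {w3}

w3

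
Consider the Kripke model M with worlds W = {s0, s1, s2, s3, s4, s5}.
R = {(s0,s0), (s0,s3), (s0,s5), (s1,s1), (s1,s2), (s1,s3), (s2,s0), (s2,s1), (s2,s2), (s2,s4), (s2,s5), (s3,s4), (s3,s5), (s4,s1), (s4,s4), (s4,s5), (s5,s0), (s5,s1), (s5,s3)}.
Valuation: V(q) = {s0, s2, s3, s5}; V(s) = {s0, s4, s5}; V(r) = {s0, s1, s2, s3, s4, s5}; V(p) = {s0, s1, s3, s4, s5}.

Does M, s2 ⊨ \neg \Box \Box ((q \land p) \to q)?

At s2: \Box \Box ((q \land p) \to q) is true, so \neg \Box \Box ((q \land p) \to q) is false.
  At s2: \Box \Box ((q \land p) \to q) requires \Box ((q \land p) \to q) at every successor {s0, s1, s2, s4, s5}.
    At s0: \Box ((q \land p) \to q) is true.
    At s1: \Box ((q \land p) \to q) is true.
    At s2: \Box ((q \land p) \to q) is true.
    At s4: \Box ((q \land p) \to q) is true.
    At s5: \Box ((q \land p) \to q) is true.
  So \Box \Box ((q \land p) \to q) is true at s2.

No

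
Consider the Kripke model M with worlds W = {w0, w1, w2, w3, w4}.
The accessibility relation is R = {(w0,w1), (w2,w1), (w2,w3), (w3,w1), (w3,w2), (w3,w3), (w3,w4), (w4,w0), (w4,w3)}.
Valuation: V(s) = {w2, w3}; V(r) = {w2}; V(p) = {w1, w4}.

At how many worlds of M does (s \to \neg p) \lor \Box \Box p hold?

Let φ = (s \to \neg p) \lor \Box \Box p. Evaluate φ at each world:
  w0 (successors {w1}): φ is true.
  w1 (successors ∅): φ is true.
  w2 (successors {w1, w3}): φ is true.
  w3 (successors {w1, w2, w3, w4}): φ is true.
  w4 (successors {w0, w3}): φ is true.
For instance, at w0:
  At w0: s \to \neg p is true, \Box \Box p is true, so (s \to \neg p) \lor \Box \Box p is true.
    At w0: \Box \Box p requires \Box p at every successor {w1}.
      At w1: \Box p is true.
    So \Box \Box p is true at w0.
Satisfying worlds: {w0, w1, w2, w3, w4}

5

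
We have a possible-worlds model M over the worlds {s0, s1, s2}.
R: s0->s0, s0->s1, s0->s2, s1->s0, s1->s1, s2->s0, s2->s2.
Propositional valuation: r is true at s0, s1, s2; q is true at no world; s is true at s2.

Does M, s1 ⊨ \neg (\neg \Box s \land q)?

Yes

At s1: \neg \Box s \land q is false, so \neg (\neg \Box s \land q) is true.
  At s1: \neg \Box s is true, q is false, so \neg \Box s \land q is false.
    At s1: \Box s is false, so \neg \Box s is true.
      At s1: \Box s requires s at every successor {s0, s1}.
        s fails at s0, so \Box s is false at s1.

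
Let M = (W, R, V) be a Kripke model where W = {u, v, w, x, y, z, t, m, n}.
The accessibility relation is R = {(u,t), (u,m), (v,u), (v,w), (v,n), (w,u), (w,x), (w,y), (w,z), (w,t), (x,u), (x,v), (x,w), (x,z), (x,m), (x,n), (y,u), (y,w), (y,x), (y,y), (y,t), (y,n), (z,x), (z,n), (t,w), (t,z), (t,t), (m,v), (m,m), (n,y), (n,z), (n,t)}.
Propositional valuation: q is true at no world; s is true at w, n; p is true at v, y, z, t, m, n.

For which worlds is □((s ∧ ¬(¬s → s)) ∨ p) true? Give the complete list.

Let φ = □((s ∧ ¬(¬s → s)) ∨ p). Evaluate φ at each world:
  u (successors {t, m}): φ is true.
  v (successors {u, w, n}): φ is false.
  w (successors {u, x, y, z, t}): φ is false.
  x (successors {u, v, w, z, m, n}): φ is false.
  y (successors {u, w, x, y, t, n}): φ is false.
  z (successors {x, n}): φ is false.
  t (successors {w, z, t}): φ is false.
  m (successors {v, m}): φ is true.
  n (successors {y, z, t}): φ is true.
For instance, at v:
  At v: □((s ∧ ¬(¬s → s)) ∨ p) requires (s ∧ ¬(¬s → s)) ∨ p at every successor {u, w, n}.
    (s ∧ ¬(¬s → s)) ∨ p fails at u, so □((s ∧ ¬(¬s → s)) ∨ p) is false at v.
Satisfying worlds: {u, m, n}

u, m, n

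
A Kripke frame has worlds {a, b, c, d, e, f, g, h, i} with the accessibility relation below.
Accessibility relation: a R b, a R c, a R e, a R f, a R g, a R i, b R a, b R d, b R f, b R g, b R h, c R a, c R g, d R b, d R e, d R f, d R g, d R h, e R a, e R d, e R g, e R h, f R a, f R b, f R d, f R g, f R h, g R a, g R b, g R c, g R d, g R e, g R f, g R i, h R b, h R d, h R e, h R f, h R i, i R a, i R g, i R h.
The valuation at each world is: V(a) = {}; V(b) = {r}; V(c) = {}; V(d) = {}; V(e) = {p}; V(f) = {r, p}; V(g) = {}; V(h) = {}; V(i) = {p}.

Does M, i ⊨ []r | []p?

No

Recall that []ψ holds at a world iff ψ holds at every accessible world, and <>ψ holds iff ψ holds at some accessible world.
At i: []r is false, []p is false, so []r | []p is false.
  At i: []r requires r at every successor {a, g, h}.
    r fails at a, so []r is false at i.
  At i: []p requires p at every successor {a, g, h}.
    p fails at a, so []p is false at i.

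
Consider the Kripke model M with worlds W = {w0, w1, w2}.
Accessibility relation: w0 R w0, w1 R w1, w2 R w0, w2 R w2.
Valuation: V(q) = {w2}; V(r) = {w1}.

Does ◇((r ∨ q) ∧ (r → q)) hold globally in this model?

No

Let φ = ◇((r ∨ q) ∧ (r → q)). Evaluate φ at each world:
  w0 (successors {w0}): φ is false.
  w1 (successors {w1}): φ is false.
  w2 (successors {w0, w2}): φ is true.
Detail at w0 (counterexample):
  At w0: ◇((r ∨ q) ∧ (r → q)) requires (r ∨ q) ∧ (r → q) at some successor in {w0}.
    At w0: (r ∨ q) ∧ (r → q) is false.
  So ◇((r ∨ q) ∧ (r → q)) is false at w0.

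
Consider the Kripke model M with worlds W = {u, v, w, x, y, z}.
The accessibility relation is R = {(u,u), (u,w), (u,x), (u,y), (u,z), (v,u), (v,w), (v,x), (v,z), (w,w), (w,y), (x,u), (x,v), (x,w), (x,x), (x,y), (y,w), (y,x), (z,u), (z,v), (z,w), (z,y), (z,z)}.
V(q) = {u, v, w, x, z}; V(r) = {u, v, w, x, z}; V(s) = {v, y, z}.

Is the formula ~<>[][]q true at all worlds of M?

Yes

Let φ = ~<>[][]q. Evaluate φ at each world:
  u (successors {u, w, x, y, z}): φ is true.
  v (successors {u, w, x, z}): φ is true.
  w (successors {w, y}): φ is true.
  x (successors {u, v, w, x, y}): φ is true.
  y (successors {w, x}): φ is true.
  z (successors {u, v, w, y, z}): φ is true.
For instance, at u:
  At u: <>[][]q is false, so ~<>[][]q is true.
    At u: <>[][]q requires [][]q at some successor in {u, w, x, y, z}.
      At u: [][]q is false.
      At w: [][]q is false.
      At x: [][]q is false.
      At y: [][]q is false.
      At z: [][]q is false.
    So <>[][]q is false at u.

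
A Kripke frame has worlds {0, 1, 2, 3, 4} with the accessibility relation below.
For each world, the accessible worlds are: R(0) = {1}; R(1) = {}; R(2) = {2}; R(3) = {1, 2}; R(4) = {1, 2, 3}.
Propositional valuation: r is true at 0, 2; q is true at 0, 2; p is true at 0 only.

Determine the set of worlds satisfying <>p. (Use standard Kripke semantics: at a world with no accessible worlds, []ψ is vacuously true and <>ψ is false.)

none

Let φ = <>p. Evaluate φ at each world:
  0 (successors {1}): φ is false.
  1 (successors ∅): φ is false.
  2 (successors {2}): φ is false.
  3 (successors {1, 2}): φ is false.
  4 (successors {1, 2, 3}): φ is false.
For instance, at 3:
  At 3: <>p requires p at some successor in {1, 2}.
    At 1: p is false.
    At 2: p is false.
  So <>p is false at 3.
Satisfying worlds: none.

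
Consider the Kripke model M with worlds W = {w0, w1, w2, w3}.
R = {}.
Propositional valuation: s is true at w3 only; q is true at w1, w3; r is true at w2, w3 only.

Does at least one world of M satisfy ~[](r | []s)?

Recall that []ψ holds at a world iff ψ holds at every accessible world, and <>ψ holds iff ψ holds at some accessible world.
Let φ = ~[](r | []s). Evaluate φ at each world:
  w0 (successors ∅): φ is false.
  w1 (successors ∅): φ is false.
  w2 (successors ∅): φ is false.
  w3 (successors ∅): φ is false.
For instance, at w3:
  At w3: [](r | []s) is true, so ~[](r | []s) is false.
    At w3: no accessible worlds, so [](r | []s) holds vacuously.

No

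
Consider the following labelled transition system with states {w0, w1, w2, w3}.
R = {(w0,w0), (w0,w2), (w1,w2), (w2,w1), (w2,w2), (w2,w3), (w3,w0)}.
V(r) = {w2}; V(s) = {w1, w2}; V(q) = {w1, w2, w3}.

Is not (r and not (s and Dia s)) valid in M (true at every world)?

Let φ = not (r and not (s and Dia s)). Evaluate φ at each world:
  w0 (successors {w0, w2}): φ is true.
  w1 (successors {w2}): φ is true.
  w2 (successors {w1, w2, w3}): φ is true.
  w3 (successors {w0}): φ is true.
For instance, at w1:
  At w1: r and not (s and Dia s) is false, so not (r and not (s and Dia s)) is true.
    At w1: r is false, not (s and Dia s) is false, so r and not (s and Dia s) is false.
      At w1: s and Dia s is true, so not (s and Dia s) is false.

Yes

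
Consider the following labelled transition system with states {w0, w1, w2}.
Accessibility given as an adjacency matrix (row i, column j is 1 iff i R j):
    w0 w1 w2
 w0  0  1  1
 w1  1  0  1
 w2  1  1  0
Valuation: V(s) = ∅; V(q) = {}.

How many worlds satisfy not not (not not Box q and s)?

0

Recall that Box ψ holds at a world iff ψ holds at every accessible world, and Dia ψ holds iff ψ holds at some accessible world.
Let φ = not not (not not Box q and s). Evaluate φ at each world:
  w0 (successors {w1, w2}): φ is false.
  w1 (successors {w0, w2}): φ is false.
  w2 (successors {w0, w1}): φ is false.
For instance, at w2:
  At w2: not (not not Box q and s) is true, so not not (not not Box q and s) is false.
    At w2: not not Box q and s is false, so not (not not Box q and s) is true.
      At w2: not not Box q is false, s is false, so not not Box q and s is false.
Satisfying worlds: none.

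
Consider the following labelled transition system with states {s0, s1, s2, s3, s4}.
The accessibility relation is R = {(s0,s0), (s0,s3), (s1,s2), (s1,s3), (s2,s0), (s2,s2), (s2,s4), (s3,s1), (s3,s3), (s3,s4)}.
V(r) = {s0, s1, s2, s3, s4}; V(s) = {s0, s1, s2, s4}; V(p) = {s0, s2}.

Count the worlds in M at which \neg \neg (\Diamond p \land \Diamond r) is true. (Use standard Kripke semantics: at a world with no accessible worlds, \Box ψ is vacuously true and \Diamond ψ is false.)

3

Let φ = \neg \neg (\Diamond p \land \Diamond r). Evaluate φ at each world:
  s0 (successors {s0, s3}): φ is true.
  s1 (successors {s2, s3}): φ is true.
  s2 (successors {s0, s2, s4}): φ is true.
  s3 (successors {s1, s3, s4}): φ is false.
  s4 (successors ∅): φ is false.
For instance, at s1:
  At s1: \neg (\Diamond p \land \Diamond r) is false, so \neg \neg (\Diamond p \land \Diamond r) is true.
    At s1: \Diamond p \land \Diamond r is true, so \neg (\Diamond p \land \Diamond r) is false.
      At s1: \Diamond p is true, \Diamond r is true, so \Diamond p \land \Diamond r is true.
Satisfying worlds: {s0, s1, s2}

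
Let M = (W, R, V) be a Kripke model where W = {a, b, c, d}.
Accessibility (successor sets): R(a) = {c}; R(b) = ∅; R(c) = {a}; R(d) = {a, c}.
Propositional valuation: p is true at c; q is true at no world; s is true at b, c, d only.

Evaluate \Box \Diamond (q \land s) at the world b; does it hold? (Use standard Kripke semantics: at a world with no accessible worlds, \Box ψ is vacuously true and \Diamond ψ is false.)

Yes

Recall that \Box ψ holds at a world iff ψ holds at every accessible world, and \Diamond ψ holds iff ψ holds at some accessible world.
At b: no accessible worlds, so \Box \Diamond (q \land s) holds vacuously.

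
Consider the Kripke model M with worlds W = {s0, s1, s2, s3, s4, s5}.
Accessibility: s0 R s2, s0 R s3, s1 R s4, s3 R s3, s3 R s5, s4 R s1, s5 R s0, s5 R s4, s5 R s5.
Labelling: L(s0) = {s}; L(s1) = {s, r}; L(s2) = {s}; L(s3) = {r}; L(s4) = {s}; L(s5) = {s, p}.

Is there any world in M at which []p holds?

Yes

Let φ = []p. Evaluate φ at each world:
  s0 (successors {s2, s3}): φ is false.
  s1 (successors {s4}): φ is false.
  s2 (successors ∅): φ is true.
  s3 (successors {s3, s5}): φ is false.
  s4 (successors {s1}): φ is false.
  s5 (successors {s0, s4, s5}): φ is false.
Detail at s2 (witness):
  At s2: no accessible worlds, so []p holds vacuously.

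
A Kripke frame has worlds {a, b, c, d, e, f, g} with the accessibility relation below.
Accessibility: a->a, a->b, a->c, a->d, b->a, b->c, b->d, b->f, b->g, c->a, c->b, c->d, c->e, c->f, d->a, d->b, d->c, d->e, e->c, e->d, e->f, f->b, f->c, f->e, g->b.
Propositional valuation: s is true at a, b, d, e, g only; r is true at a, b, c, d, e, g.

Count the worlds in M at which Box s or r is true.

6

Let φ = Box s or r. Evaluate φ at each world:
  a (successors {a, b, c, d}): φ is true.
  b (successors {a, c, d, f, g}): φ is true.
  c (successors {a, b, d, e, f}): φ is true.
  d (successors {a, b, c, e}): φ is true.
  e (successors {c, d, f}): φ is true.
  f (successors {b, c, e}): φ is false.
  g (successors {b}): φ is true.
For instance, at g:
  At g: Box s is true, r is true, so Box s or r is true.
    At g: Box s requires s at every successor {b}.
      At b: s is true.
    So Box s is true at g.
Satisfying worlds: {a, b, c, d, e, g}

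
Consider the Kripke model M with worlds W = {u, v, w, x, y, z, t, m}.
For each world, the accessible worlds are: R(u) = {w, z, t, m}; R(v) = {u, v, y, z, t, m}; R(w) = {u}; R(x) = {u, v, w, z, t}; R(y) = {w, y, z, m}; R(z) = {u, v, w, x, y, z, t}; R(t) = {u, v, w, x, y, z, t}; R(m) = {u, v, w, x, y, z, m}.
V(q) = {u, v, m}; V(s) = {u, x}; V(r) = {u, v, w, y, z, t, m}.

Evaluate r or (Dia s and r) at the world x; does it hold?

At x: r is false, Dia s and r is false, so r or (Dia s and r) is false.
  At x: Dia s is true, r is false, so Dia s and r is false.
    At x: Dia s requires s at some successor in {u, v, w, z, t}.
      s holds at u, so Dia s is true at x.

No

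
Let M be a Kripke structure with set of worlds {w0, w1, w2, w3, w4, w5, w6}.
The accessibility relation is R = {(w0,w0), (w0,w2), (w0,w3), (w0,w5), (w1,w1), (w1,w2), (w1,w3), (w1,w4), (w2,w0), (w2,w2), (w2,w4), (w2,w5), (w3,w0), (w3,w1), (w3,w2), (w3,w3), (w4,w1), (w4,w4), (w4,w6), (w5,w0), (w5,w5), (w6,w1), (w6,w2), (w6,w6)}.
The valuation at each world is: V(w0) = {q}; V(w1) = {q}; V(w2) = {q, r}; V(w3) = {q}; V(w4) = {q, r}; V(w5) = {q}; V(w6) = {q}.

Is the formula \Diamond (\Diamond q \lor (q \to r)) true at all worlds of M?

Recall that \Diamond ψ holds at a world iff ψ holds at some accessible world.
Let φ = \Diamond (\Diamond q \lor (q \to r)). Evaluate φ at each world:
  w0 (successors {w0, w2, w3, w5}): φ is true.
  w1 (successors {w1, w2, w3, w4}): φ is true.
  w2 (successors {w0, w2, w4, w5}): φ is true.
  w3 (successors {w0, w1, w2, w3}): φ is true.
  w4 (successors {w1, w4, w6}): φ is true.
  w5 (successors {w0, w5}): φ is true.
  w6 (successors {w1, w2, w6}): φ is true.
For instance, at w5:
  At w5: \Diamond (\Diamond q \lor (q \to r)) requires \Diamond q \lor (q \to r) at some successor in {w0, w5}.
    \Diamond q \lor (q \to r) holds at w0, so \Diamond (\Diamond q \lor (q \to r)) is true at w5.
      At w0: \Diamond q is true, q \to r is false, so \Diamond q \lor (q \to r) is true.

Yes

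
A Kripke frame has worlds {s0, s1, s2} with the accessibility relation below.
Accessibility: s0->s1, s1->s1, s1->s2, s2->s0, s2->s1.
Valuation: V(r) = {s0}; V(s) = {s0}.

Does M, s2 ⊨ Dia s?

Yes

Recall that Dia ψ holds at a world iff ψ holds at some accessible world.
At s2: Dia s requires s at some successor in {s0, s1}.
  s holds at s0, so Dia s is true at s2.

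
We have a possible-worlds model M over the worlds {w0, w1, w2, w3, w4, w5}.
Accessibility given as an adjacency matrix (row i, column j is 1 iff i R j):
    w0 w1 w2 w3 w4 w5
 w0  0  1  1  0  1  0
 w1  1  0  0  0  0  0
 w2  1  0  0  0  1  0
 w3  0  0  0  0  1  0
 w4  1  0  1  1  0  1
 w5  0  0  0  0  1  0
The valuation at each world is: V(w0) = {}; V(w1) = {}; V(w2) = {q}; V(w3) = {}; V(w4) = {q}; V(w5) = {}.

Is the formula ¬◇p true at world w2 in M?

Yes

Recall that ◇ψ holds at a world iff ψ holds at some accessible world.
At w2: ◇p is false, so ¬◇p is true.
  At w2: ◇p requires p at some successor in {w0, w4}.
    At w0: p is false.
    At w4: p is false.
  So ◇p is false at w2.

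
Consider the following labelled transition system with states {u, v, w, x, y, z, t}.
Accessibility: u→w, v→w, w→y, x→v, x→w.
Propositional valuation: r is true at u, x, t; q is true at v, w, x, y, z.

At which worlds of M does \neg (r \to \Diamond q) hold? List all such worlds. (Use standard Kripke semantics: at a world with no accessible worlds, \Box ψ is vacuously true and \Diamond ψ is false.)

Let φ = \neg (r \to \Diamond q). Evaluate φ at each world:
  u (successors {w}): φ is false.
  v (successors {w}): φ is false.
  w (successors {y}): φ is false.
  x (successors {v, w}): φ is false.
  y (successors ∅): φ is false.
  z (successors ∅): φ is false.
  t (successors ∅): φ is true.
For instance, at u:
  At u: r \to \Diamond q is true, so \neg (r \to \Diamond q) is false.
    At u: r is true, \Diamond q is true, so r \to \Diamond q is true.
      At u: \Diamond q requires q at some successor in {w}.
        q holds at w, so \Diamond q is true at u.
Satisfying worlds: {t}

t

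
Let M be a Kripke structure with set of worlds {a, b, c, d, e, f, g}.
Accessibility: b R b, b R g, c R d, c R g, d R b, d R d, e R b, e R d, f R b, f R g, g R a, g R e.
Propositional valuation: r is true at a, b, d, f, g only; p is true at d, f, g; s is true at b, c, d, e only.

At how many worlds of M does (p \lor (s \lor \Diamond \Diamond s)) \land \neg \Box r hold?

1

Let φ = (p \lor (s \lor \Diamond \Diamond s)) \land \neg \Box r. Evaluate φ at each world:
  a (successors ∅): φ is false.
  b (successors {b, g}): φ is false.
  c (successors {d, g}): φ is false.
  d (successors {b, d}): φ is false.
  e (successors {b, d}): φ is false.
  f (successors {b, g}): φ is false.
  g (successors {a, e}): φ is true.
For instance, at g:
  At g: p \lor (s \lor \Diamond \Diamond s) is true, \neg \Box r is true, so (p \lor (s \lor \Diamond \Diamond s)) \land \neg \Box r is true.
    At g: p is true, s \lor \Diamond \Diamond s is true, so p \lor (s \lor \Diamond \Diamond s) is true.
      At g: s is false, \Diamond \Diamond s is true, so s \lor \Diamond \Diamond s is true.
    At g: \Box r is false, so \neg \Box r is true.
      At g: \Box r requires r at every successor {a, e}.
        r fails at e, so \Box r is false at g.
Satisfying worlds: {g}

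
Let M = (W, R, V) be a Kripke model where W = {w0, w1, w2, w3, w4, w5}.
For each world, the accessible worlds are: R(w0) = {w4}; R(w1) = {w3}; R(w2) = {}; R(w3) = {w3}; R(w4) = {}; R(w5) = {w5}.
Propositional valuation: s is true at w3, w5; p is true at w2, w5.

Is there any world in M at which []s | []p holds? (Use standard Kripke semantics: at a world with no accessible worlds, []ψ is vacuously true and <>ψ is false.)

Let φ = []s | []p. Evaluate φ at each world:
  w0 (successors {w4}): φ is false.
  w1 (successors {w3}): φ is true.
  w2 (successors ∅): φ is true.
  w3 (successors {w3}): φ is true.
  w4 (successors ∅): φ is true.
  w5 (successors {w5}): φ is true.
Detail at w1 (witness):
  At w1: []s is true, []p is false, so []s | []p is true.
    At w1: []s requires s at every successor {w3}.
      At w3: s is true.
    So []s is true at w1.
    At w1: []p requires p at every successor {w3}.
      p fails at w3, so []p is false at w1.

Yes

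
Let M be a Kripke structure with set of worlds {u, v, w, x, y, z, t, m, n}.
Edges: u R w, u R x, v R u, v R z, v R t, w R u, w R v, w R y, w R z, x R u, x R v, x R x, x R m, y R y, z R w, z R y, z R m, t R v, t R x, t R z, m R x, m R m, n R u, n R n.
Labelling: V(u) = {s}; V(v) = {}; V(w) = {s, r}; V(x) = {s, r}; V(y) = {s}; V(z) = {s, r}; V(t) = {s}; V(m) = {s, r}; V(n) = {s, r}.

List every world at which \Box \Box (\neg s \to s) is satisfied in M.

Recall that \Box ψ holds at a world iff ψ holds at every accessible world, and \Diamond ψ holds iff ψ holds at some accessible world.
Let φ = \Box \Box (\neg s \to s). Evaluate φ at each world:
  u (successors {w, x}): φ is false.
  v (successors {u, z, t}): φ is false.
  w (successors {u, v, y, z}): φ is true.
  x (successors {u, v, x, m}): φ is false.
  y (successors {y}): φ is true.
  z (successors {w, y, m}): φ is false.
  t (successors {v, x, z}): φ is false.
  m (successors {x, m}): φ is false.
  n (successors {u, n}): φ is true.
For instance, at v:
  At v: \Box \Box (\neg s \to s) requires \Box (\neg s \to s) at every successor {u, z, t}.
    \Box (\neg s \to s) fails at t, so \Box \Box (\neg s \to s) is false at v.
      At t: \Box (\neg s \to s) requires \neg s \to s at every successor {v, x, z}.
        \neg s \to s fails at v, so \Box (\neg s \to s) is false at t.
Satisfying worlds: {w, y, n}

w, y, n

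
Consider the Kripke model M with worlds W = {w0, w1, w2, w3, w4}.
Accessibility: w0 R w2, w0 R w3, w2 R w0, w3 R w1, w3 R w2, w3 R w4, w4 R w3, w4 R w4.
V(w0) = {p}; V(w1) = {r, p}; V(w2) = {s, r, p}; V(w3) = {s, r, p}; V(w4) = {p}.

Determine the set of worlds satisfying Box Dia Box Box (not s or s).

w0, w1, w2, w4

Let φ = Box Dia Box Box (not s or s). Evaluate φ at each world:
  w0 (successors {w2, w3}): φ is true.
  w1 (successors ∅): φ is true.
  w2 (successors {w0}): φ is true.
  w3 (successors {w1, w2, w4}): φ is false.
  w4 (successors {w3, w4}): φ is true.
For instance, at w2:
  At w2: Box Dia Box Box (not s or s) requires Dia Box Box (not s or s) at every successor {w0}.
      At w0: Dia Box Box (not s or s) requires Box Box (not s or s) at some successor in {w2, w3}.
        Box Box (not s or s) holds at w2, so Dia Box Box (not s or s) is true at w0.
  So Box Dia Box Box (not s or s) is true at w2.
Satisfying worlds: {w0, w1, w2, w4}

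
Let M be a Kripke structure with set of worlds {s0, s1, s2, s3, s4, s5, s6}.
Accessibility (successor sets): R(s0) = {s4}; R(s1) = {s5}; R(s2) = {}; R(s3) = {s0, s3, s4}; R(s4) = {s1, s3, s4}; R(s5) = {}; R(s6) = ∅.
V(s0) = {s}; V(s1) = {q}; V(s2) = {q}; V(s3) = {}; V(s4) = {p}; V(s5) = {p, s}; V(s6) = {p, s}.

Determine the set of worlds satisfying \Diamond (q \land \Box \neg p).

none

Let φ = \Diamond (q \land \Box \neg p). Evaluate φ at each world:
  s0 (successors {s4}): φ is false.
  s1 (successors {s5}): φ is false.
  s2 (successors ∅): φ is false.
  s3 (successors {s0, s3, s4}): φ is false.
  s4 (successors {s1, s3, s4}): φ is false.
  s5 (successors ∅): φ is false.
  s6 (successors ∅): φ is false.
For instance, at s0:
  At s0: \Diamond (q \land \Box \neg p) requires q \land \Box \neg p at some successor in {s4}.
    At s4: q \land \Box \neg p is false.
  So \Diamond (q \land \Box \neg p) is false at s0.
Satisfying worlds: none.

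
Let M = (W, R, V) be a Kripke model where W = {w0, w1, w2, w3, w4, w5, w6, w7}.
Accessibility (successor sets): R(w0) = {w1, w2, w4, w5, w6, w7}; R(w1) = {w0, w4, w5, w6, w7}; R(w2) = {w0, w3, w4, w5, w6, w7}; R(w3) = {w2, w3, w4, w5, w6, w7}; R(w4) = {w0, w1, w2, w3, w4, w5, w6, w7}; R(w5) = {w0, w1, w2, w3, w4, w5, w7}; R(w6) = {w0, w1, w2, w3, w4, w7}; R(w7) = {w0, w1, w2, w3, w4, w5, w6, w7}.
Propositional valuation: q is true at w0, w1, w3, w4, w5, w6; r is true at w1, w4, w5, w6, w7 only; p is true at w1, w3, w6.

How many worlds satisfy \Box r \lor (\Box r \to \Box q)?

8

Recall that \Box ψ holds at a world iff ψ holds at every accessible world, and \Diamond ψ holds iff ψ holds at some accessible world.
Let φ = \Box r \lor (\Box r \to \Box q). Evaluate φ at each world:
  w0 (successors {w1, w2, w4, w5, w6, w7}): φ is true.
  w1 (successors {w0, w4, w5, w6, w7}): φ is true.
  w2 (successors {w0, w3, w4, w5, w6, w7}): φ is true.
  w3 (successors {w2, w3, w4, w5, w6, w7}): φ is true.
  w4 (successors {w0, w1, w2, w3, w4, w5, w6, w7}): φ is true.
  w5 (successors {w0, w1, w2, w3, w4, w5, w7}): φ is true.
  w6 (successors {w0, w1, w2, w3, w4, w7}): φ is true.
  w7 (successors {w0, w1, w2, w3, w4, w5, w6, w7}): φ is true.
For instance, at w4:
  At w4: \Box r is false, \Box r \to \Box q is true, so \Box r \lor (\Box r \to \Box q) is true.
    At w4: \Box r requires r at every successor {w0, w1, w2, w3, w4, w5, w6, w7}.
      r fails at w0, so \Box r is false at w4.
    At w4: \Box r is false, \Box q is false, so \Box r \to \Box q is true.
      At w4: \Box r requires r at every successor {w0, w1, w2, w3, w4, w5, w6, w7}.
        r fails at w0, so \Box r is false at w4.
      At w4: \Box q requires q at every successor {w0, w1, w2, w3, w4, w5, w6, w7}.
        q fails at w2, so \Box q is false at w4.
Satisfying worlds: {w0, w1, w2, w3, w4, w5, w6, w7}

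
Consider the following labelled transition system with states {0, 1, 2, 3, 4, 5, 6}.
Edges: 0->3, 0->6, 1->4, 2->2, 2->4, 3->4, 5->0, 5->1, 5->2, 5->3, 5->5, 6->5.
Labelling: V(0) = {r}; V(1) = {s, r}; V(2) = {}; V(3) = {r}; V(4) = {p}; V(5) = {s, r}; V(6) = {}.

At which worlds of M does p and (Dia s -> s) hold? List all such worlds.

Recall that Dia ψ holds at a world iff ψ holds at some accessible world.
Let φ = p and (Dia s -> s). Evaluate φ at each world:
  0 (successors {3, 6}): φ is false.
  1 (successors {4}): φ is false.
  2 (successors {2, 4}): φ is false.
  3 (successors {4}): φ is false.
  4 (successors ∅): φ is true.
  5 (successors {0, 1, 2, 3, 5}): φ is false.
  6 (successors {5}): φ is false.
For instance, at 6:
  At 6: p is false, Dia s -> s is false, so p and (Dia s -> s) is false.
    At 6: Dia s is true, s is false, so Dia s -> s is false.
      At 6: Dia s requires s at some successor in {5}.
        s holds at 5, so Dia s is true at 6.
Satisfying worlds: {4}

4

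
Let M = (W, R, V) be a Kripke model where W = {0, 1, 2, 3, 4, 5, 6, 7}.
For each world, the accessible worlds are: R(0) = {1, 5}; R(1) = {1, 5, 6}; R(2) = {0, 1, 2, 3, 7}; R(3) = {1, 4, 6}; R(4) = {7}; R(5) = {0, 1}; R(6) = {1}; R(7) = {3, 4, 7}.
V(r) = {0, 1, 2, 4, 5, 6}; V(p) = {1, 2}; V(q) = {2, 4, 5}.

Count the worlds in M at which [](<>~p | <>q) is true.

Let φ = [](<>~p | <>q). Evaluate φ at each world:
  0 (successors {1, 5}): φ is true.
  1 (successors {1, 5, 6}): φ is false.
  2 (successors {0, 1, 2, 3, 7}): φ is true.
  3 (successors {1, 4, 6}): φ is false.
  4 (successors {7}): φ is true.
  5 (successors {0, 1}): φ is true.
  6 (successors {1}): φ is true.
  7 (successors {3, 4, 7}): φ is true.
For instance, at 6:
  At 6: [](<>~p | <>q) requires <>~p | <>q at every successor {1}.
      At 1: <>~p is true, <>q is true, so <>~p | <>q is true.
  So [](<>~p | <>q) is true at 6.
Satisfying worlds: {0, 2, 4, 5, 6, 7}

6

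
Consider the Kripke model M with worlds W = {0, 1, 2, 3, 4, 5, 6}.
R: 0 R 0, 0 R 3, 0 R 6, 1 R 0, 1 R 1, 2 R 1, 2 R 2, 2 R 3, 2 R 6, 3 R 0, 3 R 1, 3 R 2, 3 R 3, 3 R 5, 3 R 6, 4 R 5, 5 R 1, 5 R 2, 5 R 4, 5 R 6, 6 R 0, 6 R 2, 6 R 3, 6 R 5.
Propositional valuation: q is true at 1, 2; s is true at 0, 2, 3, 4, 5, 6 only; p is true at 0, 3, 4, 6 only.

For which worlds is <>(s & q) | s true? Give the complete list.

0, 2, 3, 4, 5, 6

Let φ = <>(s & q) | s. Evaluate φ at each world:
  0 (successors {0, 3, 6}): φ is true.
  1 (successors {0, 1}): φ is false.
  2 (successors {1, 2, 3, 6}): φ is true.
  3 (successors {0, 1, 2, 3, 5, 6}): φ is true.
  4 (successors {5}): φ is true.
  5 (successors {1, 2, 4, 6}): φ is true.
  6 (successors {0, 2, 3, 5}): φ is true.
For instance, at 1:
  At 1: <>(s & q) is false, s is false, so <>(s & q) | s is false.
    At 1: <>(s & q) requires s & q at some successor in {0, 1}.
      At 0: s & q is false.
      At 1: s & q is false.
    So <>(s & q) is false at 1.
Satisfying worlds: {0, 2, 3, 4, 5, 6}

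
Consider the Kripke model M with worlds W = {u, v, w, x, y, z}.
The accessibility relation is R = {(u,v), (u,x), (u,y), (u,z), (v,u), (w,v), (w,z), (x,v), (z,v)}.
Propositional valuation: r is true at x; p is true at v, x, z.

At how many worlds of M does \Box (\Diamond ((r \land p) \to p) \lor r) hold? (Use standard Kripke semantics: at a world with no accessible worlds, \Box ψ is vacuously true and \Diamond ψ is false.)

5

Let φ = \Box (\Diamond ((r \land p) \to p) \lor r). Evaluate φ at each world:
  u (successors {v, x, y, z}): φ is false.
  v (successors {u}): φ is true.
  w (successors {v, z}): φ is true.
  x (successors {v}): φ is true.
  y (successors ∅): φ is true.
  z (successors {v}): φ is true.
For instance, at x:
  At x: \Box (\Diamond ((r \land p) \to p) \lor r) requires \Diamond ((r \land p) \to p) \lor r at every successor {v}.
      At v: \Diamond ((r \land p) \to p) is true, r is false, so \Diamond ((r \land p) \to p) \lor r is true.
  So \Box (\Diamond ((r \land p) \to p) \lor r) is true at x.
Satisfying worlds: {v, w, x, y, z}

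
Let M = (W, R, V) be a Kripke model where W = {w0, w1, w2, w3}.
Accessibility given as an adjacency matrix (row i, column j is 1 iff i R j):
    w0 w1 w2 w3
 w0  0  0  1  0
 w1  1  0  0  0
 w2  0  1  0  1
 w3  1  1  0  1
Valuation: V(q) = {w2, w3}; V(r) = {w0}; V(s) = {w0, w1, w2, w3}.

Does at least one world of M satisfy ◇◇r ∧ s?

Yes

Let φ = ◇◇r ∧ s. Evaluate φ at each world:
  w0 (successors {w2}): φ is false.
  w1 (successors {w0}): φ is false.
  w2 (successors {w1, w3}): φ is true.
  w3 (successors {w0, w1, w3}): φ is true.
Detail at w2 (witness):
  At w2: ◇◇r is true, s is true, so ◇◇r ∧ s is true.
    At w2: ◇◇r requires ◇r at some successor in {w1, w3}.
      ◇r holds at w1, so ◇◇r is true at w2.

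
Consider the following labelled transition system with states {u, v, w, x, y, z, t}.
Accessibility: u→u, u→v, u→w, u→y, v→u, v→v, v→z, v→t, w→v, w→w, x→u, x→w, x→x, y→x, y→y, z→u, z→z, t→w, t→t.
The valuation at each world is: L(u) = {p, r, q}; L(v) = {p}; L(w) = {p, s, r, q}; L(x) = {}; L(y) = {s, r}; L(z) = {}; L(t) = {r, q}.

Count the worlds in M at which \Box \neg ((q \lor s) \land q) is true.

1

Let φ = \Box \neg ((q \lor s) \land q). Evaluate φ at each world:
  u (successors {u, v, w, y}): φ is false.
  v (successors {u, v, z, t}): φ is false.
  w (successors {v, w}): φ is false.
  x (successors {u, w, x}): φ is false.
  y (successors {x, y}): φ is true.
  z (successors {u, z}): φ is false.
  t (successors {w, t}): φ is false.
For instance, at v:
  At v: \Box \neg ((q \lor s) \land q) requires \neg ((q \lor s) \land q) at every successor {u, v, z, t}.
    \neg ((q \lor s) \land q) fails at u, so \Box \neg ((q \lor s) \land q) is false at v.
Satisfying worlds: {y}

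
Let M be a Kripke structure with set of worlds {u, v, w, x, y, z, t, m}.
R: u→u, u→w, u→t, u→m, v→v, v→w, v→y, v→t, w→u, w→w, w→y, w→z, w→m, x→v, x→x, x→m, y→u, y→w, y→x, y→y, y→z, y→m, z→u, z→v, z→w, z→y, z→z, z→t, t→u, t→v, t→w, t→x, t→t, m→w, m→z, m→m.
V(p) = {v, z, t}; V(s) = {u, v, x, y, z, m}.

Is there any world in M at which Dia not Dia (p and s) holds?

Yes

Recall that Dia ψ holds at a world iff ψ holds at some accessible world.
Let φ = Dia not Dia (p and s). Evaluate φ at each world:
  u (successors {u, w, t, m}): φ is true.
  v (successors {v, w, y, t}): φ is false.
  w (successors {u, w, y, z, m}): φ is true.
  x (successors {v, x, m}): φ is false.
  y (successors {u, w, x, y, z, m}): φ is true.
  z (successors {u, v, w, y, z, t}): φ is true.
  t (successors {u, v, w, x, t}): φ is true.
  m (successors {w, z, m}): φ is false.
Detail at u (witness):
  At u: Dia not Dia (p and s) requires not Dia (p and s) at some successor in {u, w, t, m}.
    not Dia (p and s) holds at u, so Dia not Dia (p and s) is true at u.
      At u: Dia (p and s) is false, so not Dia (p and s) is true.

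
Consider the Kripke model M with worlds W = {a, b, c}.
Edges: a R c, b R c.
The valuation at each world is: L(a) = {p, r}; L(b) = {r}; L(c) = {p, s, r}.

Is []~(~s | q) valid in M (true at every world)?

Yes

Recall that []ψ holds at a world iff ψ holds at every accessible world, and <>ψ holds iff ψ holds at some accessible world.
Let φ = []~(~s | q). Evaluate φ at each world:
  a (successors {c}): φ is true.
  b (successors {c}): φ is true.
  c (successors ∅): φ is true.
For instance, at b:
  At b: []~(~s | q) requires ~(~s | q) at every successor {c}.
    At c: ~(~s | q) is true.
  So []~(~s | q) is true at b.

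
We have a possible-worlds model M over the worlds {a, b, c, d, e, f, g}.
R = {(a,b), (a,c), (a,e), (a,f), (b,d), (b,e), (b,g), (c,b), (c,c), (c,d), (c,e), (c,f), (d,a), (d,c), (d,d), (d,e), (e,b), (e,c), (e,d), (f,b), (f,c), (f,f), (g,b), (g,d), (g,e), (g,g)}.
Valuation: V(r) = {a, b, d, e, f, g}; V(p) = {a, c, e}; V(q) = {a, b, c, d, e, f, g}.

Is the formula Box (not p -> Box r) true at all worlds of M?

No

Recall that Box ψ holds at a world iff ψ holds at every accessible world, and Dia ψ holds iff ψ holds at some accessible world.
Let φ = Box (not p -> Box r). Evaluate φ at each world:
  a (successors {b, c, e, f}): φ is false.
  b (successors {d, e, g}): φ is false.
  c (successors {b, c, d, e, f}): φ is false.
  d (successors {a, c, d, e}): φ is false.
  e (successors {b, c, d}): φ is false.
  f (successors {b, c, f}): φ is false.
  g (successors {b, d, e, g}): φ is false.
Detail at a (counterexample):
  At a: Box (not p -> Box r) requires not p -> Box r at every successor {b, c, e, f}.
    not p -> Box r fails at f, so Box (not p -> Box r) is false at a.
      At f: not p is true, Box r is false, so not p -> Box r is false.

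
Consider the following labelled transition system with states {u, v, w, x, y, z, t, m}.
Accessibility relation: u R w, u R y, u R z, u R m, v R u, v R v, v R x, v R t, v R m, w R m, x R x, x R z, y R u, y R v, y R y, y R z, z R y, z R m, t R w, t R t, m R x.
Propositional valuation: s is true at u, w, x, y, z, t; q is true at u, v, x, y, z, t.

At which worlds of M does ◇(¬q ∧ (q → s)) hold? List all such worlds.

u, v, w, z, t

Let φ = ◇(¬q ∧ (q → s)). Evaluate φ at each world:
  u (successors {w, y, z, m}): φ is true.
  v (successors {u, v, x, t, m}): φ is true.
  w (successors {m}): φ is true.
  x (successors {x, z}): φ is false.
  y (successors {u, v, y, z}): φ is false.
  z (successors {y, m}): φ is true.
  t (successors {w, t}): φ is true.
  m (successors {x}): φ is false.
For instance, at w:
  At w: ◇(¬q ∧ (q → s)) requires ¬q ∧ (q → s) at some successor in {m}.
    ¬q ∧ (q → s) holds at m, so ◇(¬q ∧ (q → s)) is true at w.
Satisfying worlds: {u, v, w, z, t}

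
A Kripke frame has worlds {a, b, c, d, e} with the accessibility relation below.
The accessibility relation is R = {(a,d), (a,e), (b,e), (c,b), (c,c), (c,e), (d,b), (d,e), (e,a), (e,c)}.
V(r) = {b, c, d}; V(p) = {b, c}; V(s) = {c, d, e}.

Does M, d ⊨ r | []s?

Recall that []ψ holds at a world iff ψ holds at every accessible world, and <>ψ holds iff ψ holds at some accessible world.
At d: r is true, []s is false, so r | []s is true.
  At d: []s requires s at every successor {b, e}.
    s fails at b, so []s is false at d.

Yes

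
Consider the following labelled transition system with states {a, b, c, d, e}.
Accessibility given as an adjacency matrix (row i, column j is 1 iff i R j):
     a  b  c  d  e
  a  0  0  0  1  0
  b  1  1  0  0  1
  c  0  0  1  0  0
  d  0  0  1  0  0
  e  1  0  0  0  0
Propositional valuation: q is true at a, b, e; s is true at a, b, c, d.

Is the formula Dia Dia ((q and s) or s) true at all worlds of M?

Yes

Let φ = Dia Dia ((q and s) or s). Evaluate φ at each world:
  a (successors {d}): φ is true.
  b (successors {a, b, e}): φ is true.
  c (successors {c}): φ is true.
  d (successors {c}): φ is true.
  e (successors {a}): φ is true.
For instance, at b:
  At b: Dia Dia ((q and s) or s) requires Dia ((q and s) or s) at some successor in {a, b, e}.
    Dia ((q and s) or s) holds at a, so Dia Dia ((q and s) or s) is true at b.
      At a: Dia ((q and s) or s) requires (q and s) or s at some successor in {d}.
        (q and s) or s holds at d, so Dia ((q and s) or s) is true at a.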